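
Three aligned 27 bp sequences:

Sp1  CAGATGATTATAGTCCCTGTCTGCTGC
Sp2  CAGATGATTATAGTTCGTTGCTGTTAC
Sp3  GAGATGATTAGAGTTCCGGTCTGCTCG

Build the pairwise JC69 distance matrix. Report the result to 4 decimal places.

d(Sp1,Sp2) = 0.2635, d(Sp1,Sp3) = 0.2635, d(Sp2,Sp3) = 0.4408

Sp1–Sp2: 6/27 sites differ → p ≈ 0.222222, d = −0.75 ln(1 − 0.296296) = 0.263548 ≈ 0.2635.
Sp1–Sp3: 6/27 sites differ → p ≈ 0.222222, d = −0.75 ln(1 − 0.296296) = 0.263548 ≈ 0.2635.
Sp2–Sp3: 9/27 sites differ → p ≈ 0.333333, d = −0.75 ln(1 − 0.444444) = 0.440839 ≈ 0.4408.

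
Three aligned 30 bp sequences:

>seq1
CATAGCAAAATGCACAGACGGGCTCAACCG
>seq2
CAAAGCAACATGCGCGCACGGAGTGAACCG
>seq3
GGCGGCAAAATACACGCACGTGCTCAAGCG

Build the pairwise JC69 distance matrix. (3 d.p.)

d(seq1,seq2) = 0.330, d(seq1,seq3) = 0.383, d(seq2,seq3) = 0.572

seq1–seq2: 8/30 sites differ → p ≈ 0.266667, d = −0.75 ln(1 − 0.355556) = 0.329526 ≈ 0.330.
seq1–seq3: 9/30 sites differ → p = 0.3, d = −0.75 ln(1 − 0.4) = 0.383119 ≈ 0.383.
seq2–seq3: 12/30 sites differ → p = 0.4, d = −0.75 ln(1 − 0.533333) = 0.571605 ≈ 0.572.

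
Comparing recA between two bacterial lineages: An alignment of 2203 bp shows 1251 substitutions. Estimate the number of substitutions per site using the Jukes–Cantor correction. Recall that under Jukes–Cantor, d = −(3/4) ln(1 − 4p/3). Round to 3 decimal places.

p = 1251/2203 ≈ 0.567862.
d = −(3/4) ln(1 − 4p/3) = −0.75 ln(1 − 0.757149) = −0.75 ln(0.242851)
  = −0.75 × (-1.415307) = 1.061480 substitutions/site.

1.061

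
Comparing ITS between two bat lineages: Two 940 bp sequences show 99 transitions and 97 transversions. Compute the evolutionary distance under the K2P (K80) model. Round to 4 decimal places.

P = 99/940 ≈ 0.105319 and Q = 97/940 ≈ 0.103191.
Under the Kimura two-parameter model, d = −½ ln(1 − 2P − Q) − ¼ ln(1 − 2Q).
1 − 2P − Q = 0.686171, giving −½ ln(0.686171) = 0.188314.
1 − 2Q = 0.793618, giving −¼ ln(0.793618) = 0.057788.
d = 0.188314 + 0.057788 = 0.246102.

0.2461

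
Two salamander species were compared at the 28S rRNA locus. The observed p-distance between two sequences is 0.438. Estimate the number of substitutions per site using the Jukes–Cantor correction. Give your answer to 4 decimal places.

0.6578

d = −(3/4) ln(1 − 4p/3) = −0.75 ln(1 − 0.584) = −0.75 ln(0.416)
  = −0.75 × (-0.877070) = 0.657803 substitutions/site.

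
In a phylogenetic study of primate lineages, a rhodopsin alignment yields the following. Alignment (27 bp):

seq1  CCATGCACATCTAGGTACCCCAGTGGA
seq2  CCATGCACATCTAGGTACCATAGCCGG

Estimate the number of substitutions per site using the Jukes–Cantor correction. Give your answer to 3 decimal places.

The sequences differ at 5 of 27 sites (20, 21, 24, 25, 27), so p = 5/27 ≈ 0.185185.
d = −(3/4) ln(1 − 4p/3) = −0.75 ln(1 − 0.246913) = −0.75 ln(0.753087)
  = −0.75 × (-0.283575) = 0.212681 substitutions/site.

0.213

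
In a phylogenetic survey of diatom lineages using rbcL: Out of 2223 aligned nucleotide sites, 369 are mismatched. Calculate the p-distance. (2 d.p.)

0.17

p = 369/2223 = 0.165991… ≈ 0.17 (to 2 d.p.).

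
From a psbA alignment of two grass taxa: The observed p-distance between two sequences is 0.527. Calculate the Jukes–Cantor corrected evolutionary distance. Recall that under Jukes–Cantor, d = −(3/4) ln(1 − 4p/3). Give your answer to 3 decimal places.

0.910

d = −(3/4) ln(1 − 4p/3) = −0.75 ln(1 − 0.702667) = −0.75 ln(0.297333)
  = −0.75 × (-1.212903) = 0.909677 substitutions/site.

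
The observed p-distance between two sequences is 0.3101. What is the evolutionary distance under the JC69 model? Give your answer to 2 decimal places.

0.40

d = −(3/4) ln(1 − 4p/3) = −0.75 ln(1 − 0.413467) = −0.75 ln(0.586533)
  = −0.75 × (-0.533526) = 0.400145 substitutions/site.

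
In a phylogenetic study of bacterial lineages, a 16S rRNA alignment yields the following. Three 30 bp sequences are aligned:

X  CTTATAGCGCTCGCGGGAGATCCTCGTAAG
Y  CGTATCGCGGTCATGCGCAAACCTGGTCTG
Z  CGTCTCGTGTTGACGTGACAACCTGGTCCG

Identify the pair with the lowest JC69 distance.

X–Y: 12/30 differ, p = 0.400, d = 0.572.
X–Z: 13/30 differ, p = 0.433, d = 0.647.
Y–Z: 9/30 differ, p = 0.300, d = 0.383.
The smallest distance is between Y and Z.

Y and Z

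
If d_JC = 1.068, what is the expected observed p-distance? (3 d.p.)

0.569

p = (3/4)(1 − e^(−4d/3)) = 0.75 × (1 − e^(-1.424)) = 0.75 × (1 − 0.240749) = 0.569438.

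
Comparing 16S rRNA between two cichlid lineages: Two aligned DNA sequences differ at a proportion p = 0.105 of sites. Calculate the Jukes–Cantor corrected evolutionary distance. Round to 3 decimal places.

0.113

d = −(3/4) ln(1 − 4p/3) = −0.75 ln(1 − 0.14) = −0.75 ln(0.86)
  = −0.75 × (-0.150823) = 0.113117 substitutions/site.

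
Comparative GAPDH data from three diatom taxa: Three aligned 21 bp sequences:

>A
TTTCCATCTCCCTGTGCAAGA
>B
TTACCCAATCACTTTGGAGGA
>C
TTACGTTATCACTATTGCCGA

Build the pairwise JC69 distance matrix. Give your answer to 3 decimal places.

A–B: 8/21 sites differ → p ≈ 0.380952, d = −0.75 ln(1 − 0.507936) = 0.531860 ≈ 0.532.
A–C: 10/21 sites differ → p ≈ 0.47619, d = −0.75 ln(1 − 0.63492) = 0.755729 ≈ 0.756.
B–C: 7/21 sites differ → p ≈ 0.333333, d = −0.75 ln(1 − 0.444444) = 0.440839 ≈ 0.441.

d(A,B) = 0.532, d(A,C) = 0.756, d(B,C) = 0.441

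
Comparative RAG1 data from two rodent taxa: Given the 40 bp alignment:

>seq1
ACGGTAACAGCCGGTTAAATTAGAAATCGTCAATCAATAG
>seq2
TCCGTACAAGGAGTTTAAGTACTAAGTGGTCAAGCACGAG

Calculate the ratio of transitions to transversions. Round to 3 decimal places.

0.143

Transitions are A↔G and C↔T; transversions are all other mismatches.
Transitions: 2. Transversions: 14.
R = 2/14 = 0.142857… ≈ 0.143 (to 3 d.p.).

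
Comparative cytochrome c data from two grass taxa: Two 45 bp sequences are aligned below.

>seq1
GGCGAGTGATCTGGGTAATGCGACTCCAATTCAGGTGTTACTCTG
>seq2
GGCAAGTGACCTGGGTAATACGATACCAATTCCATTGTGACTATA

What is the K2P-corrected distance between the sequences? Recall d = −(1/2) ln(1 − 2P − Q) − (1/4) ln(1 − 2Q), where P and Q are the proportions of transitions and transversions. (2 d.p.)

Of 45 sites, 6 differences are transitions and 5 are transversions, so P = 6/45 ≈ 0.133333 and Q = 5/45 ≈ 0.111111.
Under the Kimura two-parameter model, d = −½ ln(1 − 2P − Q) − ¼ ln(1 − 2Q).
1 − 2P − Q = 0.622223, giving −½ ln(0.622223) = 0.237228.
1 − 2Q = 0.777778, giving −¼ ln(0.777778) = 0.062829.
d = 0.237228 + 0.062829 = 0.300057.

0.30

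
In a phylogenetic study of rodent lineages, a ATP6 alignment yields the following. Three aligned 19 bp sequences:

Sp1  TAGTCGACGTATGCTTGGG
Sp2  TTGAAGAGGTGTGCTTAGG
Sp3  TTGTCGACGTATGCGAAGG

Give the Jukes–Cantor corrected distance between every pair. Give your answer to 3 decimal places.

d(Sp1,Sp2) = 0.410, d(Sp1,Sp3) = 0.247, d(Sp2,Sp3) = 0.410

Sp1–Sp2: 6/19 sites differ → p ≈ 0.315789, d = −0.75 ln(1 − 0.421052) = 0.409907 ≈ 0.410.
Sp1–Sp3: 4/19 sites differ → p ≈ 0.210526, d = −0.75 ln(1 − 0.280701) = 0.247109 ≈ 0.247.
Sp2–Sp3: 6/19 sites differ → p ≈ 0.315789, d = −0.75 ln(1 − 0.421052) = 0.409907 ≈ 0.410.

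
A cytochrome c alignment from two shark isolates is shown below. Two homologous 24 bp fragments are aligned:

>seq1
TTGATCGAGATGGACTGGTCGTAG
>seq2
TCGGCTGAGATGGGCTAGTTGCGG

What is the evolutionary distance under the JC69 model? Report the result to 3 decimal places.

0.520

The sequences differ at 9 of 24 sites (2, 4, 5, 6, 14, 17, 20, 22, 23), so p = 9/24 = 0.375.
d = −(3/4) ln(1 − 4p/3) = −0.75 ln(1 − 0.5) = −0.75 ln(0.5)
  = −0.75 × (-0.693147) = 0.519860 substitutions/site.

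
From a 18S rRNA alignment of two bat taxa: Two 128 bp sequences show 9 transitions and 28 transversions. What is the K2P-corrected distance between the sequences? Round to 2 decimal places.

0.37

P = 9/128 ≈ 0.070313 and Q = 28/128 = 0.21875.
Under the Kimura two-parameter model, d = −½ ln(1 − 2P − Q) − ¼ ln(1 − 2Q).
1 − 2P − Q = 0.640624, giving −½ ln(0.640624) = 0.222656.
1 − 2Q = 0.5625, giving −¼ ln(0.5625) = 0.143841.
d = 0.222656 + 0.143841 = 0.366497.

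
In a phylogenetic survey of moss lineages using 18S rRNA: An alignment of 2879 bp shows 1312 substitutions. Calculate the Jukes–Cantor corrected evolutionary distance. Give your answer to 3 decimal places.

p = 1312/2879 ≈ 0.455714.
d = −(3/4) ln(1 − 4p/3) = −0.75 ln(1 − 0.607619) = −0.75 ln(0.392381)
  = −0.75 × (-0.935522) = 0.701642 substitutions/site.

0.702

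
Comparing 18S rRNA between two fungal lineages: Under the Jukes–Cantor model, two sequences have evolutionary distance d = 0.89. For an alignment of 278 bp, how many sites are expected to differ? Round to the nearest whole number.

Invert JC69: p = (3/4)(1 − e^(−4d/3)) = 0.75 × (1 − e^(-1.186667)) = 0.75 × (1 − 0.305237) = 0.521072.
Expected differing sites = pL ≈ 0.521072 × 278 = 144.858016 ≈ 145.

145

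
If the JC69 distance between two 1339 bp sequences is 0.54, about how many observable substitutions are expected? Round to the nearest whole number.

Invert JC69: p = (3/4)(1 − e^(−4d/3)) = 0.75 × (1 − e^(-0.72)) = 0.75 × (1 − 0.486752) = 0.384936.
Expected differing sites = pL ≈ 0.384936 × 1339 = 515.429304 ≈ 515.

515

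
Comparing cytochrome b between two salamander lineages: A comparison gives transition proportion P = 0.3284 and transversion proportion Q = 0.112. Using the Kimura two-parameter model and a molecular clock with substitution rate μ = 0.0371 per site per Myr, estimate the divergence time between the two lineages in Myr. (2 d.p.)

Under the Kimura two-parameter model, d = −½ ln(1 − 2P − Q) − ¼ ln(1 − 2Q).
1 − 2P − Q = 0.2312, giving −½ ln(0.2312) = 0.732236.
1 − 2Q = 0.776, giving −¼ ln(0.776) = 0.063401.
d = 0.732236 + 0.063401 = 0.795637.
Under a molecular clock d = 2μt, so t = d/(2μ) = 0.795637 / (2 × 0.0371) = 10.72 Myr.

10.72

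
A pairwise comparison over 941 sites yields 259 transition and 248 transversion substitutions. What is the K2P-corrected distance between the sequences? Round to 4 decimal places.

P = 259/941 ≈ 0.275239 and Q = 248/941 ≈ 0.263549.
Under the Kimura two-parameter model, d = −½ ln(1 − 2P − Q) − ¼ ln(1 − 2Q).
1 − 2P − Q = 0.185973, giving −½ ln(0.185973) = 0.841077.
1 − 2Q = 0.472902, giving −¼ ln(0.472902) = 0.187217.
d = 0.841077 + 0.187217 = 1.028294.

1.0283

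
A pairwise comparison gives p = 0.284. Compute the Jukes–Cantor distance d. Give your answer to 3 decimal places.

0.357

d = −(3/4) ln(1 − 4p/3) = −0.75 ln(1 − 0.378667) = −0.75 ln(0.621333)
  = −0.75 × (-0.475888) = 0.356916 substitutions/site.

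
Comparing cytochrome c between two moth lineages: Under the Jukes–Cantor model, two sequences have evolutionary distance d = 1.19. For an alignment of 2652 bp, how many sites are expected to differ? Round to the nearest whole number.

1582

Invert JC69: p = (3/4)(1 − e^(−4d/3)) = 0.75 × (1 − e^(-1.586667)) = 0.75 × (1 − 0.204606) = 0.596546.
Expected differing sites = pL ≈ 0.596546 × 2652 = 1582.039992 ≈ 1582.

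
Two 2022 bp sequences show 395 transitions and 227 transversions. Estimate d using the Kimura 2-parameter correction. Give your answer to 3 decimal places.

P = 395/2022 ≈ 0.195351 and Q = 227/2022 ≈ 0.112265.
Under the Kimura two-parameter model, d = −½ ln(1 − 2P − Q) − ¼ ln(1 − 2Q).
1 − 2P − Q = 0.497033, giving −½ ln(0.497033) = 0.349549.
1 − 2Q = 0.77547, giving −¼ ln(0.77547) = 0.063571.
d = 0.349549 + 0.063571 = 0.413120.

0.413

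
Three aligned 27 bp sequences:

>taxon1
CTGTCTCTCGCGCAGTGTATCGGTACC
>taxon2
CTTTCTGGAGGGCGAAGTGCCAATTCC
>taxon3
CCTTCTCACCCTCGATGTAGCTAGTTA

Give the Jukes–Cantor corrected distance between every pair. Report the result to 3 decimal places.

taxon1–taxon2: 13/27 sites differ → p ≈ 0.481481, d = −0.75 ln(1 − 0.641975) = 0.770364 ≈ 0.770.
taxon1–taxon3: 14/27 sites differ → p ≈ 0.518519, d = −0.75 ln(1 − 0.691359) = 0.881682 ≈ 0.882.
taxon2–taxon3: 14/27 sites differ → p ≈ 0.518519, d = −0.75 ln(1 − 0.691359) = 0.881682 ≈ 0.882.

d(taxon1,taxon2) = 0.770, d(taxon1,taxon3) = 0.882, d(taxon2,taxon3) = 0.882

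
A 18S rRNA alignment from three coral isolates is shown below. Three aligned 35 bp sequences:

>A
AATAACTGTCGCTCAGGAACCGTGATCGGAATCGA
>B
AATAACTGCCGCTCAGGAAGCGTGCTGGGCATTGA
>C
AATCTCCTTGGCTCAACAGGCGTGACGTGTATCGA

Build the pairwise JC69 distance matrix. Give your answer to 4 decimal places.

d(A,B) = 0.1946, d(A,C) = 0.5128, d(B,C) = 0.5716

A–B: 6/35 sites differ → p ≈ 0.171429, d = −0.75 ln(1 − 0.228572) = 0.194634 ≈ 0.1946.
A–C: 13/35 sites differ → p ≈ 0.371429, d = −0.75 ln(1 − 0.495239) = 0.512753 ≈ 0.5128.
B–C: 14/35 sites differ → p = 0.4, d = −0.75 ln(1 − 0.533333) = 0.571605 ≈ 0.5716.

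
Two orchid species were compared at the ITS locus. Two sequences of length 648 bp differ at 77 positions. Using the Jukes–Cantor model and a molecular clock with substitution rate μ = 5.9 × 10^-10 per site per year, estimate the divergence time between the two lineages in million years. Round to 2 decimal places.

p = 77/648 ≈ 0.118827.
d = −(3/4) ln(1 − 4p/3) = −0.75 ln(1 − 0.158436) = −0.75 ln(0.841564)
  = −0.75 × (-0.172493) = 0.129370 substitutions/site.
Under a molecular clock d = 2μt, so t = d/(2μ) = 0.129370 / (2 × 5.9 × 10^-10) = 109.64 million years.

109.64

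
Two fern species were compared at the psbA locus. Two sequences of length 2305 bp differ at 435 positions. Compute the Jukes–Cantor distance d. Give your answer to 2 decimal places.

0.22

p = 435/2305 ≈ 0.18872.
d = −(3/4) ln(1 − 4p/3) = −0.75 ln(1 − 0.251627) = −0.75 ln(0.748373)
  = −0.75 × (-0.289854) = 0.217391 substitutions/site.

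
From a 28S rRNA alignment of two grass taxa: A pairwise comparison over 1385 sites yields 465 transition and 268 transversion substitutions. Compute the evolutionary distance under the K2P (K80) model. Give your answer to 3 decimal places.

P = 465/1385 ≈ 0.33574 and Q = 268/1385 ≈ 0.193502.
Under the Kimura two-parameter model, d = −½ ln(1 − 2P − Q) − ¼ ln(1 − 2Q).
1 − 2P − Q = 0.135018, giving −½ ln(0.135018) = 1.001174.
1 − 2Q = 0.612996, giving −¼ ln(0.612996) = 0.122349.
d = 1.001174 + 0.122349 = 1.123523.

1.124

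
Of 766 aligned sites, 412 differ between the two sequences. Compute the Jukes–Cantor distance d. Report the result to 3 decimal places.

p = 412/766 ≈ 0.537859.
d = −(3/4) ln(1 − 4p/3) = −0.75 ln(1 − 0.717145) = −0.75 ln(0.282855)
  = −0.75 × (-1.262821) = 0.947116 substitutions/site.

0.947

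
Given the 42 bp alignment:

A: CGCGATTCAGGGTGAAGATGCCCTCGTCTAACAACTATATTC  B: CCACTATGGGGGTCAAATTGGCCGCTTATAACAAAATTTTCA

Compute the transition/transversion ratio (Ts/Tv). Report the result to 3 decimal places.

Transitions are A↔G and C↔T; transversions are all other mismatches.
Transitions: 3. Transversions: 17.
R = 3/17 = 0.176470… ≈ 0.176 (to 3 d.p.).

0.176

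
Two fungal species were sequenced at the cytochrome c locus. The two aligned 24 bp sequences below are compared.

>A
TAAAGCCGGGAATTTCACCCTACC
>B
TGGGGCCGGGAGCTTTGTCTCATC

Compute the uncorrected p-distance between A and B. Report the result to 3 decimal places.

The sequences differ at 11 of 24 positions.
p = 11/24 = 0.458333… ≈ 0.458 (to 3 d.p.).

0.458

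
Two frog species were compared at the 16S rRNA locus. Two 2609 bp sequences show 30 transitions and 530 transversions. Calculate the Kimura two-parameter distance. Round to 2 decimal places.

0.26

P = 30/2609 ≈ 0.011499 and Q = 530/2609 ≈ 0.203143.
Under the Kimura two-parameter model, d = −½ ln(1 − 2P − Q) − ¼ ln(1 − 2Q).
1 − 2P − Q = 0.773859, giving −½ ln(0.773859) = 0.128183.
1 − 2Q = 0.593714, giving −¼ ln(0.593714) = 0.130339.
d = 0.128183 + 0.130339 = 0.258522.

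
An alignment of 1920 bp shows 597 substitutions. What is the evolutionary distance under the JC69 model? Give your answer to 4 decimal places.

0.4016

p = 597/1920 ≈ 0.310938.
d = −(3/4) ln(1 − 4p/3) = −0.75 ln(1 − 0.414584) = −0.75 ln(0.585416)
  = −0.75 × (-0.535433) = 0.401575 substitutions/site.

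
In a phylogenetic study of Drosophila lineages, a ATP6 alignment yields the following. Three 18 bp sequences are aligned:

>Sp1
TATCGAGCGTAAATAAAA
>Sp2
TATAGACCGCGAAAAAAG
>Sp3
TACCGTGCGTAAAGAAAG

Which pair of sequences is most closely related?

Sp1 and Sp3

Sp1–Sp2: 6/18 differ, p = 0.333, d = 0.441.
Sp1–Sp3: 4/18 differ, p = 0.222, d = 0.264.
Sp2–Sp3: 7/18 differ, p = 0.389, d = 0.548.
The smallest distance is between Sp1 and Sp3.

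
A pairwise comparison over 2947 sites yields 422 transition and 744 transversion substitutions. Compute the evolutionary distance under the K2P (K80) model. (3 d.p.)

0.563

P = 422/2947 ≈ 0.143196 and Q = 744/2947 ≈ 0.25246.
Under the Kimura two-parameter model, d = −½ ln(1 − 2P − Q) − ¼ ln(1 − 2Q).
1 − 2P − Q = 0.461148, giving −½ ln(0.461148) = 0.387018.
1 − 2Q = 0.49508, giving −¼ ln(0.49508) = 0.175759.
d = 0.387018 + 0.175759 = 0.562777.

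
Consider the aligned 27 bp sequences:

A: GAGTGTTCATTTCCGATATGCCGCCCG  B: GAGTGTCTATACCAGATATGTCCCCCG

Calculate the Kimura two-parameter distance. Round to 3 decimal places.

0.324

Of 27 sites, 4 differences are transitions and 3 are transversions, so P = 4/27 ≈ 0.148148 and Q = 3/27 ≈ 0.111111.
Under the Kimura two-parameter model, d = −½ ln(1 − 2P − Q) − ¼ ln(1 − 2Q).
1 − 2P − Q = 0.592593, giving −½ ln(0.592593) = 0.261624.
1 − 2Q = 0.777778, giving −¼ ln(0.777778) = 0.062829.
d = 0.261624 + 0.062829 = 0.324453.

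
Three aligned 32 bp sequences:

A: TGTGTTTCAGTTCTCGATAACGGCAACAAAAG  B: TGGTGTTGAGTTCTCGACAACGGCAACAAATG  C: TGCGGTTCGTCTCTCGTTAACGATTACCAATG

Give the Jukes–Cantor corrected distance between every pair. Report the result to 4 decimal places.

d(A,B) = 0.2158, d(A,C) = 0.4598, d(B,C) = 0.5199

A–B: 6/32 sites differ → p = 0.1875, d = −0.75 ln(1 − 0.25) = 0.215762 ≈ 0.2158.
A–C: 11/32 sites differ → p = 0.34375, d = −0.75 ln(1 − 0.458333) = 0.459828 ≈ 0.4598.
B–C: 12/32 sites differ → p = 0.375, d = −0.75 ln(1 − 0.5) = 0.519860 ≈ 0.5199.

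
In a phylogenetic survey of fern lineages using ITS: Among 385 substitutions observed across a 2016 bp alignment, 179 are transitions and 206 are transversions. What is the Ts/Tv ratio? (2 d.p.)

0.87

R = 179/206 = 0.868932… ≈ 0.87 (to 2 d.p.).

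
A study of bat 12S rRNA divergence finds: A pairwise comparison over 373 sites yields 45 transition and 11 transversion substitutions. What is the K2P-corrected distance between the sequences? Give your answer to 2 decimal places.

P = 45/373 ≈ 0.120643 and Q = 11/373 ≈ 0.029491.
Under the Kimura two-parameter model, d = −½ ln(1 − 2P − Q) − ¼ ln(1 − 2Q).
1 − 2P − Q = 0.729223, giving −½ ln(0.729223) = 0.157888.
1 − 2Q = 0.941018, giving −¼ ln(0.941018) = 0.015198.
d = 0.157888 + 0.015198 = 0.173086.

0.17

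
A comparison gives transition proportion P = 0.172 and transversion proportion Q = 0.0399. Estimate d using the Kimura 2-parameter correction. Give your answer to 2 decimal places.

0.26

Under the Kimura two-parameter model, d = −½ ln(1 − 2P − Q) − ¼ ln(1 − 2Q).
1 − 2P − Q = 0.6161, giving −½ ln(0.6161) = 0.242173.
1 − 2Q = 0.9202, giving −¼ ln(0.9202) = 0.020791.
d = 0.242173 + 0.020791 = 0.262964.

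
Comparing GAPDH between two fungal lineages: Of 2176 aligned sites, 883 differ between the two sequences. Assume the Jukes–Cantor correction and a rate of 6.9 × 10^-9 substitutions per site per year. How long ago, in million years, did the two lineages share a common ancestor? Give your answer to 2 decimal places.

42.33

p = 883/2176 ≈ 0.40579.
d = −(3/4) ln(1 − 4p/3) = −0.75 ln(1 − 0.541053) = −0.75 ln(0.458947)
  = −0.75 × (-0.778821) = 0.584116 substitutions/site.
Under a molecular clock d = 2μt, so t = d/(2μ) = 0.584116 / (2 × 6.9 × 10^-9) = 42.33 million years.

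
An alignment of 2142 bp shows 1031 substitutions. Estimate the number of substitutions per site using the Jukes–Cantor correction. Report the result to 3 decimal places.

0.770

p = 1031/2142 ≈ 0.481326.
d = −(3/4) ln(1 − 4p/3) = −0.75 ln(1 − 0.641768) = −0.75 ln(0.358232)
  = −0.75 × (-1.026574) = 0.769931 substitutions/site.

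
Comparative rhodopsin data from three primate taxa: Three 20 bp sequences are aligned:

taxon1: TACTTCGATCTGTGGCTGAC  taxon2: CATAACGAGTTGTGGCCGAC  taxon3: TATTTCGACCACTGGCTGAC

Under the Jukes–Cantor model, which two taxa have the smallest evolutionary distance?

taxon1 and taxon3

taxon1–taxon2: 7/20 differ, p = 0.350, d = 0.471.
taxon1–taxon3: 4/20 differ, p = 0.200, d = 0.233.
taxon2–taxon3: 8/20 differ, p = 0.400, d = 0.572.
The smallest distance is between taxon1 and taxon3.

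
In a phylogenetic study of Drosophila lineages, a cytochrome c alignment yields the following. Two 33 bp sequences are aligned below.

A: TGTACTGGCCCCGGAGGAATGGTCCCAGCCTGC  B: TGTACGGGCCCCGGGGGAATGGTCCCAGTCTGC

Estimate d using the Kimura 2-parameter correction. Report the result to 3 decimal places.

0.098

Of 33 sites, 2 differences are transitions and 1 are transversions, so P = 2/33 ≈ 0.060606 and Q = 1/33 ≈ 0.030303.
Under the Kimura two-parameter model, d = −½ ln(1 − 2P − Q) − ¼ ln(1 − 2Q).
1 − 2P − Q = 0.848485, giving −½ ln(0.848485) = 0.082151.
1 − 2Q = 0.939394, giving −¼ ln(0.939394) = 0.015630.
d = 0.082151 + 0.015630 = 0.097781.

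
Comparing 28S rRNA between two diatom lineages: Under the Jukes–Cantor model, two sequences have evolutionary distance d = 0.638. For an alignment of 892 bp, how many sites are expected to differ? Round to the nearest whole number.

Invert JC69: p = (3/4)(1 − e^(−4d/3)) = 0.75 × (1 − e^(-0.850667)) = 0.75 × (1 − 0.427130) = 0.429653.
Expected differing sites = pL ≈ 0.429653 × 892 = 383.250476 ≈ 383.

383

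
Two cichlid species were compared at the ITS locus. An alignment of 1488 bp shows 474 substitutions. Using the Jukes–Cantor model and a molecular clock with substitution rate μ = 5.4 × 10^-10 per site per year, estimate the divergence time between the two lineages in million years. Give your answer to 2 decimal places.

383.97

p = 474/1488 ≈ 0.318548.
d = −(3/4) ln(1 − 4p/3) = −0.75 ln(1 − 0.424731) = −0.75 ln(0.575269)
  = −0.75 × (-0.552918) = 0.414689 substitutions/site.
Under a molecular clock d = 2μt, so t = d/(2μ) = 0.414689 / (2 × 5.4 × 10^-10) = 383.97 million years.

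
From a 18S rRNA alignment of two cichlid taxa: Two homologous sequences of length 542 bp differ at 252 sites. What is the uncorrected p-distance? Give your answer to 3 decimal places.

0.465

p = 252/542 = 0.464944… ≈ 0.465 (to 3 d.p.).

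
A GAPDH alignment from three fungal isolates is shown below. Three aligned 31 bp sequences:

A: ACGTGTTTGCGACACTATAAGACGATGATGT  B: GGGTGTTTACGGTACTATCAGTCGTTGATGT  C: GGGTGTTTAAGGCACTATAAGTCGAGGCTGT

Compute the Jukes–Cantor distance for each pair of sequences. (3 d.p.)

A–B: 8/31 sites differ → p ≈ 0.258065, d = −0.75 ln(1 − 0.344087) = 0.316295 ≈ 0.316.
A–C: 8/31 sites differ → p ≈ 0.258065, d = −0.75 ln(1 − 0.344087) = 0.316295 ≈ 0.316.
B–C: 6/31 sites differ → p ≈ 0.193548, d = −0.75 ln(1 − 0.258064) = 0.223869 ≈ 0.224.

d(A,B) = 0.316, d(A,C) = 0.316, d(B,C) = 0.224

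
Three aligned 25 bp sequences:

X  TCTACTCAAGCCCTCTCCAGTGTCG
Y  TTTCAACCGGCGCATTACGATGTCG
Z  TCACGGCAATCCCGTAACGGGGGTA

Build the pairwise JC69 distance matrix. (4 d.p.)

X–Y: 12/25 sites differ → p = 0.48, d = −0.75 ln(1 − 0.64) = 0.766238 ≈ 0.7662.
X–Z: 14/25 sites differ → p = 0.56, d = −0.75 ln(1 − 0.746667) = 1.029788 ≈ 1.0298.
Y–Z: 15/25 sites differ → p = 0.6, d = −0.75 ln(1 − 0.8) = 1.207078 ≈ 1.2071.

d(X,Y) = 0.7662, d(X,Z) = 1.0298, d(Y,Z) = 1.2071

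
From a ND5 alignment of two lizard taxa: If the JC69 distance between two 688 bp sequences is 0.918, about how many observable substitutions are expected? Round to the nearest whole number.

364

Invert JC69: p = (3/4)(1 − e^(−4d/3)) = 0.75 × (1 − e^(-1.224)) = 0.75 × (1 − 0.294052) = 0.529461.
Expected differing sites = pL ≈ 0.529461 × 688 = 364.269168 ≈ 364.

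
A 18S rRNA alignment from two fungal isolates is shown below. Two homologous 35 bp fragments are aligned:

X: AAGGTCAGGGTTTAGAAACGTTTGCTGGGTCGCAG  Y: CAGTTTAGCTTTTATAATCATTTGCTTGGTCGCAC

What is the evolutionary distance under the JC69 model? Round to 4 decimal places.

0.3597

The sequences differ at 10 of 35 sites (1, 4, 6, 9, 10, 15, 18, 20, 27, 35), so p = 10/35 ≈ 0.285714.
d = −(3/4) ln(1 − 4p/3) = −0.75 ln(1 − 0.380952) = −0.75 ln(0.619048)
  = −0.75 × (-0.479572) = 0.359679 substitutions/site.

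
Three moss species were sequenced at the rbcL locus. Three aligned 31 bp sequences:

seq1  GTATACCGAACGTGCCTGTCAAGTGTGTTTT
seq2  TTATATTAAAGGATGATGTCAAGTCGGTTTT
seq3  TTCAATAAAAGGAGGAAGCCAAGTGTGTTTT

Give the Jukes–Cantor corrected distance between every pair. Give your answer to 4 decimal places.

seq1–seq2: 11/31 sites differ → p ≈ 0.354839, d = −0.75 ln(1 − 0.473119) = 0.480585 ≈ 0.4806.
seq1–seq3: 12/31 sites differ → p ≈ 0.387097, d = −0.75 ln(1 − 0.516129) = 0.544453 ≈ 0.5445.
seq2–seq3: 8/31 sites differ → p ≈ 0.258065, d = −0.75 ln(1 − 0.344087) = 0.316295 ≈ 0.3163.

d(seq1,seq2) = 0.4806, d(seq1,seq3) = 0.5445, d(seq2,seq3) = 0.3163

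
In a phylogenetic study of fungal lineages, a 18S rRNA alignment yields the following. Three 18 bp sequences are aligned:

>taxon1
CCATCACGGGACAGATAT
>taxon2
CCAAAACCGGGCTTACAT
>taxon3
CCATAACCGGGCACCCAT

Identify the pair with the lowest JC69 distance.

taxon1–taxon2: 7/18 differ, p = 0.389, d = 0.548.
taxon1–taxon3: 6/18 differ, p = 0.333, d = 0.441.
taxon2–taxon3: 4/18 differ, p = 0.222, d = 0.264.
The smallest distance is between taxon2 and taxon3.

taxon2 and taxon3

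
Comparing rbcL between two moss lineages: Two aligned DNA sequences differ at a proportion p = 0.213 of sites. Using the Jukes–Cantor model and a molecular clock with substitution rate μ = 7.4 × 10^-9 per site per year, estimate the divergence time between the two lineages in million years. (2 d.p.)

d = −(3/4) ln(1 − 4p/3) = −0.75 ln(1 − 0.284) = −0.75 ln(0.716)
  = −0.75 × (-0.334075) = 0.250556 substitutions/site.
Under a molecular clock d = 2μt, so t = d/(2μ) = 0.250556 / (2 × 7.4 × 10^-9) = 16.93 million years.

16.93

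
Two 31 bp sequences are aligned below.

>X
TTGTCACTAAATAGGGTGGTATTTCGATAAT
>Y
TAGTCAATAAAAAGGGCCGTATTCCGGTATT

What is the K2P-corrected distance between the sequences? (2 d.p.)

Of 31 sites, 3 differences are transitions and 5 are transversions, so P = 3/31 ≈ 0.096774 and Q = 5/31 ≈ 0.16129.
Under the Kimura two-parameter model, d = −½ ln(1 − 2P − Q) − ¼ ln(1 − 2Q).
1 − 2P − Q = 0.645162, giving −½ ln(0.645162) = 0.219127.
1 − 2Q = 0.67742, giving −¼ ln(0.67742) = 0.097366.
d = 0.219127 + 0.097366 = 0.316493.

0.32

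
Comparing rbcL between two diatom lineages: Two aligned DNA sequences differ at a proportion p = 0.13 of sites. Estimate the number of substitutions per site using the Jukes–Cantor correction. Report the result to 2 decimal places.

0.14

d = −(3/4) ln(1 − 4p/3) = −0.75 ln(1 − 0.173333) = −0.75 ln(0.826667)
  = −0.75 × (-0.190353) = 0.142765 substitutions/site.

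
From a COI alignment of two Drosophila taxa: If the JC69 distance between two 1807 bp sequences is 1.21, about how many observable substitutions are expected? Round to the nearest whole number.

1085

Invert JC69: p = (3/4)(1 − e^(−4d/3)) = 0.75 × (1 − e^(-1.613333)) = 0.75 × (1 − 0.199222) = 0.600584.
Expected differing sites = pL ≈ 0.600584 × 1807 = 1085.255288 ≈ 1085.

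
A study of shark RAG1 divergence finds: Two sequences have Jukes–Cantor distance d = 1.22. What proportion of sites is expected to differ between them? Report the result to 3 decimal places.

0.603

p = (3/4)(1 − e^(−4d/3)) = 0.75 × (1 − e^(-1.626667)) = 0.75 × (1 − 0.196584) = 0.602562.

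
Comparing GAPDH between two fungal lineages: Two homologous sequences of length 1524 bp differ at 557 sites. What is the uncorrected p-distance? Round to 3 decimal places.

p = 557/1524 = 0.365485… ≈ 0.365 (to 3 d.p.).

0.365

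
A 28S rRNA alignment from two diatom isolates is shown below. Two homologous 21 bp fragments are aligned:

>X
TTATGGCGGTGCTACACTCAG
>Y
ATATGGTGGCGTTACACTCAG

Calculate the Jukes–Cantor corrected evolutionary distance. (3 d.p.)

The sequences differ at 4 of 21 sites (1, 7, 10, 12), so p = 4/21 ≈ 0.190476.
d = −(3/4) ln(1 − 4p/3) = −0.75 ln(1 − 0.253968) = −0.75 ln(0.746032)
  = −0.75 × (-0.292987) = 0.219740 substitutions/site.

0.220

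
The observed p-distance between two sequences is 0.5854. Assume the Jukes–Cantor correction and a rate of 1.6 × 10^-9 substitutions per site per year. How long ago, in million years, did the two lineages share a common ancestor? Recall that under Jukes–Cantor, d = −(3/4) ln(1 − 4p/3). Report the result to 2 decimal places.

355.44

d = −(3/4) ln(1 − 4p/3) = −0.75 ln(1 − 0.780533) = −0.75 ln(0.219467)
  = −0.75 × (-1.516553) = 1.137415 substitutions/site.
Under a molecular clock d = 2μt, so t = d/(2μ) = 1.137415 / (2 × 1.6 × 10^-9) = 355.44 million years.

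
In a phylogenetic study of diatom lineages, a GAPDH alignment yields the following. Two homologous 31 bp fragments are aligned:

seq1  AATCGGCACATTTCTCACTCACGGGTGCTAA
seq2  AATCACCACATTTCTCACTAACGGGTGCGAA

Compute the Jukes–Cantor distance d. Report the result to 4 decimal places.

0.1416

The sequences differ at 4 of 31 sites (5, 6, 20, 29), so p = 4/31 ≈ 0.129032.
d = −(3/4) ln(1 − 4p/3) = −0.75 ln(1 − 0.172043) = −0.75 ln(0.827957)
  = −0.75 × (-0.188794) = 0.141596 substitutions/site.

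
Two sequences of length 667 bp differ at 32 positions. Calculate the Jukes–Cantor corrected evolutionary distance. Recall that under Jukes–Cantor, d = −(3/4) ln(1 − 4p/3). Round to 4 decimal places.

0.0496

p = 32/667 ≈ 0.047976.
d = −(3/4) ln(1 − 4p/3) = −0.75 ln(1 − 0.063968) = −0.75 ln(0.936032)
  = −0.75 × (-0.066106) = 0.049580 substitutions/site.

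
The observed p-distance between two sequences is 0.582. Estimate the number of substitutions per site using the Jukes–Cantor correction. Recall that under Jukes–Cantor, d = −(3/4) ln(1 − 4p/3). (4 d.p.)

d = −(3/4) ln(1 − 4p/3) = −0.75 ln(1 − 0.776) = −0.75 ln(0.224)
  = −0.75 × (-1.496109) = 1.122082 substitutions/site.

1.1221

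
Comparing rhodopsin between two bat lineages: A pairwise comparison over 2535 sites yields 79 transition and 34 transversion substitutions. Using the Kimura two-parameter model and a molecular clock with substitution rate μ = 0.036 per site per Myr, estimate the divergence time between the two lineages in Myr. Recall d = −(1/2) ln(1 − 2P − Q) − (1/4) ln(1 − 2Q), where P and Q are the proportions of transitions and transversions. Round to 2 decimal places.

0.64

P = 79/2535 ≈ 0.031164 and Q = 34/2535 ≈ 0.013412.
Under the Kimura two-parameter model, d = −½ ln(1 − 2P − Q) − ¼ ln(1 − 2Q).
1 − 2P − Q = 0.92426, giving −½ ln(0.92426) = 0.039381.
1 − 2Q = 0.973176, giving −¼ ln(0.973176) = 0.006798.
d = 0.039381 + 0.006798 = 0.046179.
Under a molecular clock d = 2μt, so t = d/(2μ) = 0.046179 / (2 × 0.036) = 0.64 Myr.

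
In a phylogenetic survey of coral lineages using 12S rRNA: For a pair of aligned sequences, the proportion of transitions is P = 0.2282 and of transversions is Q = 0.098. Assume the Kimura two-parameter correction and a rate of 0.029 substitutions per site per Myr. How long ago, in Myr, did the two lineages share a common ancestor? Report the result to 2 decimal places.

Under the Kimura two-parameter model, d = −½ ln(1 − 2P − Q) − ¼ ln(1 − 2Q).
1 − 2P − Q = 0.4456, giving −½ ln(0.4456) = 0.404167.
1 − 2Q = 0.804, giving −¼ ln(0.804) = 0.054539.
d = 0.404167 + 0.054539 = 0.458706.
Under a molecular clock d = 2μt, so t = d/(2μ) = 0.458706 / (2 × 0.029) = 7.91 Myr.

7.91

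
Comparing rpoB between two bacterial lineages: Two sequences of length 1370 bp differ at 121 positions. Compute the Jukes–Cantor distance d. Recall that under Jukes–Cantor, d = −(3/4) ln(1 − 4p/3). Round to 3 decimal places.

0.094

p = 121/1370 ≈ 0.088321.
d = −(3/4) ln(1 − 4p/3) = −0.75 ln(1 − 0.117761) = −0.75 ln(0.882239)
  = −0.75 × (-0.125292) = 0.093969 substitutions/site.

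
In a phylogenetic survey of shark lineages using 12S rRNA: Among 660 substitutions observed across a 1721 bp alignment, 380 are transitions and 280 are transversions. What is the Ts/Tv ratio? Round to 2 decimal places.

R = 380/280 = 1.357142… ≈ 1.36 (to 2 d.p.).

1.36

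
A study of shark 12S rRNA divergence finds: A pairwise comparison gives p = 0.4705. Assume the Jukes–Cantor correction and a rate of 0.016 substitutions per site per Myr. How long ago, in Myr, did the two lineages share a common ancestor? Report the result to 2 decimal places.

23.13

d = −(3/4) ln(1 − 4p/3) = −0.75 ln(1 − 0.627333) = −0.75 ln(0.372667)
  = −0.75 × (-0.987070) = 0.740303 substitutions/site.
Under a molecular clock d = 2μt, so t = d/(2μ) = 0.740303 / (2 × 0.016) = 23.13 Myr.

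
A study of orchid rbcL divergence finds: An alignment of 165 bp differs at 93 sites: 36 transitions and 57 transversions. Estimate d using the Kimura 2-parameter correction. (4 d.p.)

1.0547

P = 36/165 ≈ 0.218182 and Q = 57/165 ≈ 0.345455.
Under the Kimura two-parameter model, d = −½ ln(1 − 2P − Q) − ¼ ln(1 − 2Q).
1 − 2P − Q = 0.218181, giving −½ ln(0.218181) = 0.761215.
1 − 2Q = 0.30909, giving −¼ ln(0.30909) = 0.293531.
d = 0.761215 + 0.293531 = 1.054746.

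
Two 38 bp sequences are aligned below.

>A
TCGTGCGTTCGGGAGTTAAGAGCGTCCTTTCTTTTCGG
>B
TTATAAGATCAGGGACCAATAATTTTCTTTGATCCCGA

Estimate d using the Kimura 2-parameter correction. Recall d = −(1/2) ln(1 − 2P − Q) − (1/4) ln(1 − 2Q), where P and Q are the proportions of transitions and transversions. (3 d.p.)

Of 38 sites, 14 differences are transitions and 6 are transversions, so P = 14/38 ≈ 0.368421 and Q = 6/38 ≈ 0.157895.
Under the Kimura two-parameter model, d = −½ ln(1 − 2P − Q) − ¼ ln(1 − 2Q).
1 − 2P − Q = 0.105263, giving −½ ln(0.105263) = 1.125647.
1 − 2Q = 0.68421, giving −¼ ln(0.68421) = 0.094873.
d = 1.125647 + 0.094873 = 1.220520.

1.221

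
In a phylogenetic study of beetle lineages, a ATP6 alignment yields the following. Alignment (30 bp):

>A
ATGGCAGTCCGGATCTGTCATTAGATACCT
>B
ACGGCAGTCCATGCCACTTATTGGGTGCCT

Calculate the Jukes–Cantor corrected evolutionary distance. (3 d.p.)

The sequences differ at 11 of 30 sites, so p = 11/30 ≈ 0.366667.
d = −(3/4) ln(1 − 4p/3) = −0.75 ln(1 − 0.488889) = −0.75 ln(0.511111)
  = −0.75 × (-0.671168) = 0.503376 substitutions/site.

0.503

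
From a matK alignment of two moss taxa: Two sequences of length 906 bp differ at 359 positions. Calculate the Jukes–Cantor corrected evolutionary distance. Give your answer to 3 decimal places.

p = 359/906 ≈ 0.396247.
d = −(3/4) ln(1 − 4p/3) = −0.75 ln(1 − 0.528329) = −0.75 ln(0.471671)
  = −0.75 × (-0.751474) = 0.563606 substitutions/site.

0.564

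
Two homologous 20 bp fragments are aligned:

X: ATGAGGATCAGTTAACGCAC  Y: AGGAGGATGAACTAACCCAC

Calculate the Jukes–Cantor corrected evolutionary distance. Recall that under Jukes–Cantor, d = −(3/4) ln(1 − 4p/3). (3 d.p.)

0.304

The sequences differ at 5 of 20 sites (2, 9, 11, 12, 17), so p = 5/20 = 0.25.
d = −(3/4) ln(1 − 4p/3) = −0.75 ln(1 − 0.333333) = −0.75 ln(0.666667)
  = −0.75 × (-0.405465) = 0.304099 substitutions/site.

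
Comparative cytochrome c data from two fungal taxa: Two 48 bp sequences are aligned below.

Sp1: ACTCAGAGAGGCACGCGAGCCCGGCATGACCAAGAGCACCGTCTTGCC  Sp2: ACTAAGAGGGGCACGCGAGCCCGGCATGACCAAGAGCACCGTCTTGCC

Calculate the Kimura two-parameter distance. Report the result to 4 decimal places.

Of 48 sites, 1 differences are transitions and 1 are transversions, so P = 1/48 ≈ 0.020833 and Q = 1/48 ≈ 0.020833.
Under the Kimura two-parameter model, d = −½ ln(1 − 2P − Q) − ¼ ln(1 − 2Q).
1 − 2P − Q = 0.937501, giving −½ ln(0.937501) = 0.032269.
1 − 2Q = 0.958334, giving −¼ ln(0.958334) = 0.010640.
d = 0.032269 + 0.010640 = 0.042909.

0.0429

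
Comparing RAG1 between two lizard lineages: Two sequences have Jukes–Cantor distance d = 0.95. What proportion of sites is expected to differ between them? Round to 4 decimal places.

0.5387

p = (3/4)(1 − e^(−4d/3)) = 0.75 × (1 − e^(-1.266667)) = 0.75 × (1 − 0.281769) = 0.538673.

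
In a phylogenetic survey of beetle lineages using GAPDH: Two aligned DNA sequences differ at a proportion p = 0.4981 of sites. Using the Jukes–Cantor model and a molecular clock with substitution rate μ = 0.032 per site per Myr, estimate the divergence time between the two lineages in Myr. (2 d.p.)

d = −(3/4) ln(1 − 4p/3) = −0.75 ln(1 − 0.664133) = −0.75 ln(0.335867)
  = −0.75 × (-1.091040) = 0.818280 substitutions/site.
Under a molecular clock d = 2μt, so t = d/(2μ) = 0.818280 / (2 × 0.032) = 12.79 Myr.

12.79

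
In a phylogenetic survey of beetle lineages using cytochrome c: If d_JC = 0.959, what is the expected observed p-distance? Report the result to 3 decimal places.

0.541

p = (3/4)(1 − e^(−4d/3)) = 0.75 × (1 − e^(-1.278667)) = 0.75 × (1 − 0.278408) = 0.541194.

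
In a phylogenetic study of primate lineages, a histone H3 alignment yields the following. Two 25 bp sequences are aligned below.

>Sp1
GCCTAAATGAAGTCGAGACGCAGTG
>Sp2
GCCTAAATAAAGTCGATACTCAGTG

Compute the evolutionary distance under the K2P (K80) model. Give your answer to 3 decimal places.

Of 25 sites, 1 differences are transitions and 2 are transversions, so P = 1/25 = 0.04 and Q = 2/25 = 0.08.
Under the Kimura two-parameter model, d = −½ ln(1 − 2P − Q) − ¼ ln(1 − 2Q).
1 − 2P − Q = 0.84, giving −½ ln(0.84) = 0.087177.
1 − 2Q = 0.84, giving −¼ ln(0.84) = 0.043588.
d = 0.087177 + 0.043588 = 0.130765.

0.131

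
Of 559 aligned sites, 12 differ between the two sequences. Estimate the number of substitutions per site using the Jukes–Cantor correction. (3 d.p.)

p = 12/559 ≈ 0.021467.
d = −(3/4) ln(1 − 4p/3) = −0.75 ln(1 − 0.028623) = −0.75 ln(0.971377)
  = −0.75 × (-0.029041) = 0.021781 substitutions/site.

0.022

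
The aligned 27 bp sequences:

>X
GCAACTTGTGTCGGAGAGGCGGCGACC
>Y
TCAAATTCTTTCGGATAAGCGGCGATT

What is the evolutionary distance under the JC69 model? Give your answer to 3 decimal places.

The sequences differ at 8 of 27 sites (1, 5, 8, 10, 16, 18, 26, 27), so p = 8/27 ≈ 0.296296.
d = −(3/4) ln(1 − 4p/3) = −0.75 ln(1 − 0.395061) = −0.75 ln(0.604939)
  = −0.75 × (-0.502628) = 0.376971 substitutions/site.

0.377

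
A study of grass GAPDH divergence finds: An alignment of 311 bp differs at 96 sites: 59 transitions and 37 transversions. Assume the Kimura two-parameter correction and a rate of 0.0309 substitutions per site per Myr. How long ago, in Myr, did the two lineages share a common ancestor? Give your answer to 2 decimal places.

6.68

P = 59/311 ≈ 0.189711 and Q = 37/311 ≈ 0.118971.
Under the Kimura two-parameter model, d = −½ ln(1 − 2P − Q) − ¼ ln(1 − 2Q).
1 − 2P − Q = 0.501607, giving −½ ln(0.501607) = 0.344969.
1 − 2Q = 0.762058, giving −¼ ln(0.762058) = 0.067933.
d = 0.344969 + 0.067933 = 0.412902.
Under a molecular clock d = 2μt, so t = d/(2μ) = 0.412902 / (2 × 0.0309) = 6.68 Myr.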